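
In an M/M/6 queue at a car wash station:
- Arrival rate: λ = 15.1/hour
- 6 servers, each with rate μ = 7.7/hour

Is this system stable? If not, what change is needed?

Stability requires ρ = λ/(cμ) < 1
ρ = 15.1/(6 × 7.7) = 15.1/46.20 = 0.3268
Since 0.3268 < 1, the system is STABLE.
The servers are busy 32.68% of the time.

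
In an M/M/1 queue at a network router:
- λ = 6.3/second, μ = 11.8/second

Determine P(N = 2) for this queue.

ρ = λ/μ = 6.3/11.8 = 0.5339
P(n) = (1-ρ)ρⁿ
P(2) = (1-0.5339) × 0.5339^2
P(2) = 0.46610 × 0.28505
P(2) = 0.1329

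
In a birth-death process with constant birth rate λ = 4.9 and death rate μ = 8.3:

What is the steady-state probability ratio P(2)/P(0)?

For constant rates: P(n)/P(0) = (λ/μ)^n
P(2)/P(0) = (4.9/8.3)^2 = 0.59036^2 = 0.3485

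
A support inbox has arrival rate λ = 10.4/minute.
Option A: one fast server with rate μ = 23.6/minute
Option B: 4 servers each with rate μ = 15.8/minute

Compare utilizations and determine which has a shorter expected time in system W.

Option A: single server μ = 23.6 (M/M/1)
  ρ_A = 10.4/23.6 = 0.4407
  W_A = 1/(μ-λ) = 1/(23.6-10.4) = 1/13.20 = 0.07576

Option B: 4 servers μ = 15.8 (M/M/4)
  ρ_B = λ/(cμ) = 10.4/(4×15.8) = 0.1646
  Offered load a = λ/μ = cρ = 10.4/15.8 = 0.6582
  P₀ = [ Σₙ₌₀^3 aⁿ/n! + a^4/(4!(1-ρ)) ]⁻¹
  Σ = a^0/0! + a^1/1! + a^2/2! + a^3/3! = 1.0000 + 0.65823 + 0.21663 + 0.047531 = 1.9224
  a^4/(4!(1-ρ)) = 0.1877/(24 × 0.8354) = 0.009362
  P₀ = 1/(1.9224 + 0.009362) = 0.5177
  Lq = P₀·a^4·ρ / (4!(1-ρ)²) = 0.51766 × 0.18772 × 0.16456 / (24 × 0.69797) = 0.0009546
  Wq_B = Lq/λ = 0.0009546/10.4 = 0.00009179
  W_B = Wq_B + 1/μ = 0.00009179 + 0.06329 = 0.06338

Since W_B = 0.06338 < W_A = 0.07576, Option B (multiple servers) has the shorter time in system.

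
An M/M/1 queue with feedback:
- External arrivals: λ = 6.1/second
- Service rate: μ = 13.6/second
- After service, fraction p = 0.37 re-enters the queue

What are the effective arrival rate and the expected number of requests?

Effective arrival rate: λ_eff = λ/(1-p) = 6.1/(1-0.37) = 6.1/0.63 = 9.6825
ρ = λ_eff/μ = 9.6825/13.6 = 0.71195
L = ρ/(1-ρ) = 0.71195/(1-0.71195) = 2.4716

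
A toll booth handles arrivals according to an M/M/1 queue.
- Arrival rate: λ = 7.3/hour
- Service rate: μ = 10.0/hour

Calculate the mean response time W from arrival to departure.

First, compute utilization: ρ = λ/μ = 7.3/10.0 = 0.7300
For M/M/1: W = 1/(μ-λ)
W = 1/(10.0-7.3) = 1/2.70
W = 0.3704 hours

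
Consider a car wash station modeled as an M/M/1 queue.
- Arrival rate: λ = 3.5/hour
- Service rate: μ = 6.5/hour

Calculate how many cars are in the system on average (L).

ρ = λ/μ = 3.5/6.5 = 0.5385
For M/M/1: L = λ/(μ-λ)
L = 3.5/(6.5-3.5) = 3.5/3.00
L = 1.1667 cars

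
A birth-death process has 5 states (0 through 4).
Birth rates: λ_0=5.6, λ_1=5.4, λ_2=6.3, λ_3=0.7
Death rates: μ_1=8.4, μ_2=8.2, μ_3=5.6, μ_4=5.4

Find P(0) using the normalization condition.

Ratios P(n)/P(0) = (λ₀···λₙ₋₁)/(μ₁···μₙ):
P(1)/P(0) = (5.6)/(8.4) = 0.6667
P(2)/P(0) = (5.6×5.4)/(8.4×8.2) = 0.4390
P(3)/P(0) = (5.6×5.4×6.3)/(8.4×8.2×5.6) = 0.4939
P(4)/P(0) = (5.6×5.4×6.3×0.7)/(8.4×8.2×5.6×5.4) = 0.06402

Normalization: ∑ P(n) = 1
P(0) × (1.0000 + 0.6667 + 0.4390 + 0.4939 + 0.06402) = 1
P(0) × 2.6636 = 1
P(0) = 1/2.6636 = 0.3754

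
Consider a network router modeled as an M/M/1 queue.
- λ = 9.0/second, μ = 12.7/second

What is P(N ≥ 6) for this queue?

ρ = λ/μ = 9.0/12.7 = 0.7087
P(N ≥ n) = ρⁿ
P(N ≥ 6) = 0.7087^6
P(N ≥ 6) = 0.1267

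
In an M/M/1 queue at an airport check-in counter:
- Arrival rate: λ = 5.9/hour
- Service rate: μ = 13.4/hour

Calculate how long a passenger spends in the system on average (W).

First, compute utilization: ρ = λ/μ = 5.9/13.4 = 0.4403
For M/M/1: W = 1/(μ-λ)
W = 1/(13.4-5.9) = 1/7.50
W = 0.1333 hours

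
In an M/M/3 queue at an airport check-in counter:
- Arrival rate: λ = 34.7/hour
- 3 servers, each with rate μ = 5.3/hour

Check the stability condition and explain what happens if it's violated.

Stability requires ρ = λ/(cμ) < 1
ρ = 34.7/(3 × 5.3) = 34.7/15.90 = 2.1824
Since 2.1824 ≥ 1, the system is UNSTABLE.
Need c > λ/μ = 34.7/5.3 = 6.55.
Minimum servers needed: c = 7.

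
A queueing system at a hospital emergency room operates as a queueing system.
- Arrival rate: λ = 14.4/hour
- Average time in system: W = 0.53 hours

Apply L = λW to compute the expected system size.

Little's Law: L = λW
L = 14.4 × 0.53 = 7.6320 patients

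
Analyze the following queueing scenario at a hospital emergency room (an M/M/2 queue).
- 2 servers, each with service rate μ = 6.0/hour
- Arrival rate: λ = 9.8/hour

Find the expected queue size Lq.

Traffic intensity: ρ = λ/(cμ) = 9.8/(2×6.0) = 0.8167
Since ρ = 0.8167 < 1, system is stable.
Offered load a = λ/μ = cρ = 9.8/6.0 = 1.6333
P₀ = [ Σₙ₌₀^1 aⁿ/n! + a^2/(2!(1-ρ)) ]⁻¹
Σ = a^0/0! + a^1/1! = 1.0000 + 1.6333 = 2.6333
a^2/(2!(1-ρ)) = 2.66778/(2 × 0.183333) = 7.2758
P₀ = 1/(2.6333 + 7.2758) = 0.1009
Lq = P₀·a^2·ρ / (2!(1-ρ)²) = 0.1009174 × 2.667778 × 0.8166667 / (2 × 0.03361111) = 3.2708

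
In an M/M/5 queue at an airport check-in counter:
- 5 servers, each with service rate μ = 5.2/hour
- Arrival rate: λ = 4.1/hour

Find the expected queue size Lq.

Traffic intensity: ρ = λ/(cμ) = 4.1/(5×5.2) = 0.1577
Since ρ = 0.1577 < 1, system is stable.
Offered load a = λ/μ = cρ = 4.1/5.2 = 0.7885
P₀ = [ Σₙ₌₀^4 aⁿ/n! + a^5/(5!(1-ρ)) ]⁻¹
Σ = a^0/0! + a^1/1! + a^2/2! + a^3/3! + a^4/4! = 1.0000 + 0.7885 + 0.3108 + 0.08169 + 0.01610 = 2.1971
a^5/(5!(1-ρ)) = 0.3047/(120 × 0.8423) = 0.003015
P₀ = 1/(2.1971 + 0.003015) = 0.4545
Lq = P₀·a^5·ρ / (5!(1-ρ)²) = 0.4545 × 0.3047 × 0.1577 / (120 × 0.7095) = 0.0002565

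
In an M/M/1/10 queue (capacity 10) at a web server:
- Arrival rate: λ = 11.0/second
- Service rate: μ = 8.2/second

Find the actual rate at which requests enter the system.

ρ = λ/μ = 11.0/8.2 = 1.34146
P₀ = (1-ρ)/(1-ρ^(K+1)) = (1-1.34146)/(1-1.34146^11) = -0.34146/-24.3137 = 0.01404
P_K = P₀×ρ^K = 0.014044 × 1.34146^10 = 0.014044 × 18.8702 = 0.2650
λ_eff = λ(1-P_K) = 11.0 × (1 - 0.265014) = 11.0 × 0.734986 = 8.0848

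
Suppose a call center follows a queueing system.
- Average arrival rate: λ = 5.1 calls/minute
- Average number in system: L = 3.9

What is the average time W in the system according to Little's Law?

Little's Law: L = λW, so W = L/λ
W = 3.9/5.1 = 0.7647 minutes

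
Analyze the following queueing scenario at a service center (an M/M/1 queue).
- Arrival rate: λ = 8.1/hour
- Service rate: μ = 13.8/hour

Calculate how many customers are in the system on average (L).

ρ = λ/μ = 8.1/13.8 = 0.5870
For M/M/1: L = λ/(μ-λ)
L = 8.1/(13.8-8.1) = 8.1/5.70
L = 1.4211 customers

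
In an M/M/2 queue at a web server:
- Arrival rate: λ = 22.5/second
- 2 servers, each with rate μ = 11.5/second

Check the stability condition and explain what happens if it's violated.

Stability requires ρ = λ/(cμ) < 1
ρ = 22.5/(2 × 11.5) = 22.5/23.00 = 0.9783
Since 0.9783 < 1, the system is STABLE.
The servers are busy 97.83% of the time.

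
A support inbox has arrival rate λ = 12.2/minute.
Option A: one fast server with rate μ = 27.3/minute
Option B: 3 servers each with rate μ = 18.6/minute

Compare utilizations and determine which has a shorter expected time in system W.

Option A: single server μ = 27.3 (M/M/1)
  ρ_A = 12.2/27.3 = 0.4469
  W_A = 1/(μ-λ) = 1/(27.3-12.2) = 1/15.10 = 0.06623

Option B: 3 servers μ = 18.6 (M/M/3)
  ρ_B = λ/(cμ) = 12.2/(3×18.6) = 0.2186
  Offered load a = λ/μ = cρ = 12.2/18.6 = 0.6559
  P₀ = [ Σₙ₌₀^2 aⁿ/n! + a^3/(3!(1-ρ)) ]⁻¹
  Σ = a^0/0! + a^1/1! + a^2/2! = 1.0000 + 0.6559 + 0.2151 = 1.8710
  a^3/(3!(1-ρ)) = 0.2822/(6 × 0.7814) = 0.06019
  P₀ = 1/(1.8710 + 0.06019) = 0.5178
  Lq = P₀·a^3·ρ / (3!(1-ρ)²) = 0.51781 × 0.28219 × 0.21864 / (6 × 0.61053) = 0.008721
  Wq_B = Lq/λ = 0.0087213/12.2 = 0.00071486
  W_B = Wq_B + 1/μ = 0.00071486 + 0.053763 = 0.05448

Since W_B = 0.05448 < W_A = 0.06623, Option B (multiple servers) has the shorter time in system.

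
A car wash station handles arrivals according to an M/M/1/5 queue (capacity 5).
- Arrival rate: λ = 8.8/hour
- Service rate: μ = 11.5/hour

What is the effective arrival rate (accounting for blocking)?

ρ = λ/μ = 8.8/11.5 = 0.76522
P₀ = (1-ρ)/(1-ρ^(K+1)) = (1-0.76522)/(1-0.76522^6) = 0.2348/0.7992 = 0.2938
P_K = P₀×ρ^K = 0.29376 × 0.76522^5 = 0.29376 × 0.26238 = 0.07708
λ_eff = λ(1-P_K) = 8.8 × (1 - 0.07708) = 8.8 × 0.92292 = 8.1217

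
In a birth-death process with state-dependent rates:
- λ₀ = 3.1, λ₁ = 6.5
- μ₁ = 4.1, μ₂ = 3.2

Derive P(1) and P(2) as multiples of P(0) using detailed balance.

Balance equations:
State 0: λ₀P₀ = μ₁P₁ → P₁ = (λ₀/μ₁)P₀ = (3.1/4.1)P₀ = 0.7561P₀
State 1: P₂ = (λ₀λ₁)/(μ₁μ₂)P₀ = (3.1×6.5)/(4.1×3.2)P₀ = 1.5358P₀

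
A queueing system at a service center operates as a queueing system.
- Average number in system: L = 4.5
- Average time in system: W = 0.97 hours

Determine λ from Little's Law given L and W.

Little's Law: L = λW, so λ = L/W
λ = 4.5/0.97 = 4.6392 customers/hour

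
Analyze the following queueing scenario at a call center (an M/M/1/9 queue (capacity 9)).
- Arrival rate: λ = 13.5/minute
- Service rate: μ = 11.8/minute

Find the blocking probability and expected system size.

ρ = λ/μ = 13.5/11.8 = 1.14407
P₀ = (1-ρ)/(1-ρ^(K+1)) = (1-1.14407)/(1-1.14407^10) = -0.14407/-2.8417 = 0.05070
P_K = P₀×ρ^K = 0.05070 × 1.14407^9 = 0.05070 × 3.3579 = 0.1702
Blocking probability P_9 = 0.1702 (17.02%)
L = ρ[1 - (K+1)ρ^K + Kρ^(K+1)] / [(1-ρ)(1-ρ^(K+1))]
L = 1.14407 × (1 - 10×3.357943 + 9×3.841722) / ((1 - 1.14407) × (1 - 3.841722)) = 5.5779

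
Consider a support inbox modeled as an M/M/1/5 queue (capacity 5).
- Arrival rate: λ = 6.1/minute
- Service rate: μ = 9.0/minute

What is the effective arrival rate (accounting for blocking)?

ρ = λ/μ = 6.1/9.0 = 0.67778
P₀ = (1-ρ)/(1-ρ^(K+1)) = (1-0.67778)/(1-0.67778^6) = 0.3222/0.9031 = 0.3568
P_K = P₀×ρ^K = 0.35681 × 0.67778^5 = 0.35681 × 0.14304 = 0.05104
λ_eff = λ(1-P_K) = 6.1 × (1 - 0.05104) = 6.1 × 0.94896 = 5.7887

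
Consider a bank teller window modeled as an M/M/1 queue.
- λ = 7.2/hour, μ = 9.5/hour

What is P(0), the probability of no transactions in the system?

ρ = λ/μ = 7.2/9.5 = 0.7579
P(0) = 1 - ρ = 1 - 0.7579 = 0.2421
The server is idle 24.21% of the time.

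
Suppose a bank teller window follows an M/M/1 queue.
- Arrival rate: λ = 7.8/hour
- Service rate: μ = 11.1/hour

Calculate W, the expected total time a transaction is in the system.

First, compute utilization: ρ = λ/μ = 7.8/11.1 = 0.7027
For M/M/1: W = 1/(μ-λ)
W = 1/(11.1-7.8) = 1/3.30
W = 0.3030 hours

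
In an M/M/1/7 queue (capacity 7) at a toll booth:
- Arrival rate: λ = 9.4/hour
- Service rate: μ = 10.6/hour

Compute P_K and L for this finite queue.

ρ = λ/μ = 9.4/10.6 = 0.8868
P₀ = (1-ρ)/(1-ρ^(K+1)) = (1-0.8868)/(1-0.8868^8) = 0.1132/0.6175 = 0.1833
P_K = P₀×ρ^K = 0.1833 × 0.8868^7 = 0.1833 × 0.4313 = 0.07906
Blocking probability P_7 = 0.07906 (7.91%)
L = ρ[1 - (K+1)ρ^K + Kρ^(K+1)] / [(1-ρ)(1-ρ^(K+1))]
L = 0.8868 × (1 - 8×0.4313003 + 7×0.3824771) / ((1 - 0.8868) × (1 - 0.3824771)) = 2.8789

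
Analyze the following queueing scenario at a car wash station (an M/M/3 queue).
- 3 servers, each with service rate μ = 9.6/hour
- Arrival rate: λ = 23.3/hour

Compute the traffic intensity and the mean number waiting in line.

Traffic intensity: ρ = λ/(cμ) = 23.3/(3×9.6) = 0.8090
Since ρ = 0.8090 < 1, system is stable.
Offered load a = λ/μ = cρ = 23.3/9.6 = 2.4271
P₀ = [ Σₙ₌₀^2 aⁿ/n! + a^3/(3!(1-ρ)) ]⁻¹
Σ = a^0/0! + a^1/1! + a^2/2! = 1.0000 + 2.4271 + 2.9454 = 6.3725
a^3/(3!(1-ρ)) = 14.29730/(6 × 0.1909722) = 12.4776
P₀ = 1/(6.3725 + 12.4776) = 0.05305
Lq = P₀·a^3·ρ / (3!(1-ρ)²) = 0.0530501 × 14.2973 × 0.809028 / (6 × 0.0364704) = 2.8042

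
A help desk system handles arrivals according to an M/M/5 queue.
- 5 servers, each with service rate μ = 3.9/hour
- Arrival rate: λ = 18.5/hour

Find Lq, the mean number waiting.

Traffic intensity: ρ = λ/(cμ) = 18.5/(5×3.9) = 0.9487
Since ρ = 0.9487 < 1, system is stable.
Offered load a = λ/μ = cρ = 18.5/3.9 = 4.7436
P₀ = [ Σₙ₌₀^4 aⁿ/n! + a^5/(5!(1-ρ)) ]⁻¹
Σ = a^0/0! + a^1/1! + a^2/2! + a^3/3! + a^4/4! = 1.0000 + 4.7436 + 11.2508 + 17.7898 + 21.0968 = 55.8810
a^5/(5!(1-ρ)) = 2401.7932/(120 × 0.05128205) = 390.2914
P₀ = 1/(55.8810 + 390.2914) = 0.002241
Lq = P₀·a^5·ρ / (5!(1-ρ)²) = 0.00224129 × 2401.7932 × 0.948718 / (120 × 0.00262985) = 16.1830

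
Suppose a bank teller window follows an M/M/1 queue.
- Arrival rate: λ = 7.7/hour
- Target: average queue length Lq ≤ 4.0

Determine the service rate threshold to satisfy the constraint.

For M/M/1: Lq = λ²/(μ(μ-λ))
Need Lq ≤ 4.0, i.e. μ(μ-λ) ≥ λ²/4.0
μ² - 7.7μ - 59.29/4.0 ≥ 0  →  μ² - 7.7μ - 14.8225 ≥ 0
Quadratic formula (positive root): μ = [λ + √(λ² + 4×14.8225)]/2
Discriminant: 59.29 + 4×14.8225 = 118.5800, √118.5800 = 10.8894
μ ≥ (7.7 + 10.8894)/2 = 9.2947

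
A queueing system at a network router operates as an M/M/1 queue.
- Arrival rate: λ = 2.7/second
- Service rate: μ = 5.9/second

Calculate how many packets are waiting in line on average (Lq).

ρ = λ/μ = 2.7/5.9 = 0.4576
For M/M/1: Lq = λ²/(μ(μ-λ))
Lq = 7.29/(5.9 × 3.20)
Lq = 0.3861 packets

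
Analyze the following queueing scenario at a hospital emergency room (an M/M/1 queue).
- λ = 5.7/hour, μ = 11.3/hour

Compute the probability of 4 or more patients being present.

ρ = λ/μ = 5.7/11.3 = 0.50442
P(N ≥ n) = ρⁿ
P(N ≥ 4) = 0.50442^4
P(N ≥ 4) = 0.06474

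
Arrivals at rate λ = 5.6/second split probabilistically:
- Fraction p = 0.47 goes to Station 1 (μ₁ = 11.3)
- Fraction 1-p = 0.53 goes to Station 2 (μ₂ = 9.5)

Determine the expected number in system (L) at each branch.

Effective rates: λ₁ = 5.6×0.47 = 2.632, λ₂ = 5.6×0.53 = 2.968
Station 1: ρ₁ = 2.632/11.3 = 0.2329, L₁ = ρ₁/(1-ρ₁) = 0.2329/(1-0.2329) = 0.3036
Station 2: ρ₂ = 2.968/9.5 = 0.31242, L₂ = ρ₂/(1-ρ₂) = 0.31242/(1-0.31242) = 0.4544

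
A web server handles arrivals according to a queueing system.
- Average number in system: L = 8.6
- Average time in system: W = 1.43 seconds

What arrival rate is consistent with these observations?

Little's Law: L = λW, so λ = L/W
λ = 8.6/1.43 = 6.0140 requests/second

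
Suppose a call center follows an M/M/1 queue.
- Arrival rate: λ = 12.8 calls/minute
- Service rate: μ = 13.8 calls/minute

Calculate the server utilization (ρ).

Server utilization: ρ = λ/μ
ρ = 12.8/13.8 = 0.9275
The server is busy 92.75% of the time.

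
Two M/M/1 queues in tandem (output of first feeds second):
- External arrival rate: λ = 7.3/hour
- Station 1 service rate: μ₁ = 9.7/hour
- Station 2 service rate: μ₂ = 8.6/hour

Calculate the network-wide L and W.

By Jackson's theorem, each station behaves as independent M/M/1.
Station 1: ρ₁ = 7.3/9.7 = 0.7526, L₁ = ρ₁/(1-ρ₁) = λ/(μ₁-λ) = 7.3/2.40 = 3.0417
Station 2: ρ₂ = 7.3/8.6 = 0.8488, L₂ = ρ₂/(1-ρ₂) = λ/(μ₂-λ) = 7.3/1.30 = 5.6154
Total: L = L₁ + L₂ = 3.0417 + 5.6154 = 8.6571
W = L/λ = 8.6571/7.3 = 1.1859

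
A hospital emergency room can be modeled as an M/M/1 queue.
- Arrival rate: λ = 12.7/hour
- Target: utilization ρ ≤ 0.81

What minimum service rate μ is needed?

ρ = λ/μ, so μ = λ/ρ
μ ≥ 12.7/0.81 = 15.6790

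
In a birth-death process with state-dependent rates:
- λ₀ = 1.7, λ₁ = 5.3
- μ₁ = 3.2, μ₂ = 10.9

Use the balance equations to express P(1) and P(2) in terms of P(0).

Balance equations:
State 0: λ₀P₀ = μ₁P₁ → P₁ = (λ₀/μ₁)P₀ = (1.7/3.2)P₀ = 0.5312P₀
State 1: P₂ = (λ₀λ₁)/(μ₁μ₂)P₀ = (1.7×5.3)/(3.2×10.9)P₀ = 0.2583P₀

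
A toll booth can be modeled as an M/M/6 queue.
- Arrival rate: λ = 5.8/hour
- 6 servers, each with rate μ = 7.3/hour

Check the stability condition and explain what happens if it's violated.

Stability requires ρ = λ/(cμ) < 1
ρ = 5.8/(6 × 7.3) = 5.8/43.80 = 0.1324
Since 0.1324 < 1, the system is STABLE.
The servers are busy 13.24% of the time.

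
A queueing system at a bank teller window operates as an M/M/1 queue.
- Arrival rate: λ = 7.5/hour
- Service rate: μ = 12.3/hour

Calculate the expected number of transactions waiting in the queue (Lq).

ρ = λ/μ = 7.5/12.3 = 0.6098
For M/M/1: Lq = λ²/(μ(μ-λ))
Lq = 56.25/(12.3 × 4.80)
Lq = 0.9527 transactions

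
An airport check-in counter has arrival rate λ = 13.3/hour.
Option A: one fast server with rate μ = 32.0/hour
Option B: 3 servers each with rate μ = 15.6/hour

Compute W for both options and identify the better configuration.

Option A: single server μ = 32.0 (M/M/1)
  ρ_A = 13.3/32.0 = 0.4156
  W_A = 1/(μ-λ) = 1/(32.0-13.3) = 1/18.70 = 0.05348

Option B: 3 servers μ = 15.6 (M/M/3)
  ρ_B = λ/(cμ) = 13.3/(3×15.6) = 0.2842
  Offered load a = λ/μ = cρ = 13.3/15.6 = 0.8526
  P₀ = [ Σₙ₌₀^2 aⁿ/n! + a^3/(3!(1-ρ)) ]⁻¹
  Σ = a^0/0! + a^1/1! + a^2/2! = 1.0000 + 0.8526 + 0.3634 = 2.2160
  a^3/(3!(1-ρ)) = 0.6197/(6 × 0.7158) = 0.1443
  P₀ = 1/(2.2160 + 0.1443) = 0.4237
  Lq = P₀·a^3·ρ / (3!(1-ρ)²) = 0.4237 × 0.6197 × 0.2842 / (6 × 0.5124) = 0.02427
  Wq_B = Lq/λ = 0.02427/13.3 = 0.0018248
  W_B = Wq_B + 1/μ = 0.0018248 + 0.064103 = 0.06593

Since W_A = 0.05348 < W_B = 0.06593, Option A (single fast server) has the shorter time in system.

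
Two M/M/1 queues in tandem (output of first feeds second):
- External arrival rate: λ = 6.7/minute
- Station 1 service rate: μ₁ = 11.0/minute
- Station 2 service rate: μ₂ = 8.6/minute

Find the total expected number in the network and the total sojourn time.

By Jackson's theorem, each station behaves as independent M/M/1.
Station 1: ρ₁ = 6.7/11.0 = 0.6091, L₁ = ρ₁/(1-ρ₁) = λ/(μ₁-λ) = 6.7/4.30 = 1.55814
Station 2: ρ₂ = 6.7/8.6 = 0.7791, L₂ = ρ₂/(1-ρ₂) = λ/(μ₂-λ) = 6.7/1.90 = 3.52632
Total: L = L₁ + L₂ = 1.55814 + 3.52632 = 5.0845
W = L/λ = 5.0845/6.7 = 0.7589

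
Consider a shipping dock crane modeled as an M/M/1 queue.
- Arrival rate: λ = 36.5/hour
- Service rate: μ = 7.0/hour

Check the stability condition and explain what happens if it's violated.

Stability requires ρ = λ/(cμ) < 1
ρ = 36.5/(1 × 7.0) = 36.5/7.00 = 5.2143
Since 5.2143 ≥ 1, the system is UNSTABLE.
Queue grows without bound. Need μ > λ = 36.5.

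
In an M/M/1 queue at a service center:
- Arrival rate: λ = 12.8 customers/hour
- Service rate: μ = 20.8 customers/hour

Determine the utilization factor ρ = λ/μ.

Server utilization: ρ = λ/μ
ρ = 12.8/20.8 = 0.6154
The server is busy 61.54% of the time.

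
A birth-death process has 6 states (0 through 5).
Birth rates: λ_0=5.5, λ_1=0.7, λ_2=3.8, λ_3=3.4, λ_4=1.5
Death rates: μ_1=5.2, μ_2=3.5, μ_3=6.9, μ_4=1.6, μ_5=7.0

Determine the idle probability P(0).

Ratios P(n)/P(0) = (λ₀···λₙ₋₁)/(μ₁···μₙ):
P(1)/P(0) = (5.5)/(5.2) = 1.0577
P(2)/P(0) = (5.5×0.7)/(5.2×3.5) = 0.21154
P(3)/P(0) = (5.5×0.7×3.8)/(5.2×3.5×6.9) = 0.11650
P(4)/P(0) = (5.5×0.7×3.8×3.4)/(5.2×3.5×6.9×1.6) = 0.24756
P(5)/P(0) = (5.5×0.7×3.8×3.4×1.5)/(5.2×3.5×6.9×1.6×7.0) = 0.053049

Normalization: ∑ P(n) = 1
P(0) × (1.0000 + 1.0577 + 0.21154 + 0.11650 + 0.24756 + 0.053049) = 1
P(0) × 2.6863 = 1
P(0) = 1/2.6863 = 0.3723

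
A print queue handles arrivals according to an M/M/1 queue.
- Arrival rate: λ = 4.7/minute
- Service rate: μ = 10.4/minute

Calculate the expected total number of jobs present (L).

ρ = λ/μ = 4.7/10.4 = 0.4519
For M/M/1: L = λ/(μ-λ)
L = 4.7/(10.4-4.7) = 4.7/5.70
L = 0.8246 jobs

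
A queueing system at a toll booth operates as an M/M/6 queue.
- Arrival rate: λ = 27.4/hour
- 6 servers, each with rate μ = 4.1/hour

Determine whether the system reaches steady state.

Stability requires ρ = λ/(cμ) < 1
ρ = 27.4/(6 × 4.1) = 27.4/24.60 = 1.1138
Since 1.1138 ≥ 1, the system is UNSTABLE.
Need c > λ/μ = 27.4/4.1 = 6.68.
Minimum servers needed: c = 7.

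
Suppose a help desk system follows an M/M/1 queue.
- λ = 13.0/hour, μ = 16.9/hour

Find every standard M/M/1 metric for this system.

Step 1: ρ = λ/μ = 13.0/16.9 = 0.7692
Step 2: L = λ/(μ-λ) = 13.0/3.90 = 3.3333
Step 3: Lq = λ²/(μ(μ-λ)) = 169.00/(16.9×3.90) = 2.5641
Step 4: W = 1/(μ-λ) = 1/3.90 = 0.25641
Step 5: Wq = λ/(μ(μ-λ)) = 13.0/(16.9×3.90) = 0.1972
Step 6: P(0) = 1-ρ = 0.2308
Verify: L = λW = 13.0×0.25641 = 3.3333 ✔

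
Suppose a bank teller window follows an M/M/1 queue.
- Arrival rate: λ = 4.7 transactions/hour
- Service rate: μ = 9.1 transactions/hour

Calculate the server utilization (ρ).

Server utilization: ρ = λ/μ
ρ = 4.7/9.1 = 0.5165
The server is busy 51.65% of the time.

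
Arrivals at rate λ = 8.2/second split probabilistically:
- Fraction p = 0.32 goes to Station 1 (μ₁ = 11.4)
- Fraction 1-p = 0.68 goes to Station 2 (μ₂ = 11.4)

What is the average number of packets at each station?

Effective rates: λ₁ = 8.2×0.32 = 2.624, λ₂ = 8.2×0.68 = 5.576
Station 1: ρ₁ = 2.624/11.4 = 0.2302, L₁ = ρ₁/(1-ρ₁) = 0.2302/(1-0.2302) = 0.2990
Station 2: ρ₂ = 5.576/11.4 = 0.48912, L₂ = ρ₂/(1-ρ₂) = 0.48912/(1-0.48912) = 0.9574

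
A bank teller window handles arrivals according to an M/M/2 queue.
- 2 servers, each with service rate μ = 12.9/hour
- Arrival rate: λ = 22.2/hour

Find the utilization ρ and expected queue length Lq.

Traffic intensity: ρ = λ/(cμ) = 22.2/(2×12.9) = 0.8605
Since ρ = 0.8605 < 1, system is stable.
Offered load a = λ/μ = cρ = 22.2/12.9 = 1.7209
P₀ = [ Σₙ₌₀^1 aⁿ/n! + a^2/(2!(1-ρ)) ]⁻¹
Σ = a^0/0! + a^1/1! = 1.0000 + 1.7209 = 2.7209
a^2/(2!(1-ρ)) = 2.96160/(2 × 0.139535) = 10.6124
P₀ = 1/(2.7209 + 10.6124) = 0.07500
Lq = P₀·a^2·ρ / (2!(1-ρ)²) = 0.0750000 × 2.96160 × 0.860465 / (2 × 0.0194700) = 4.9082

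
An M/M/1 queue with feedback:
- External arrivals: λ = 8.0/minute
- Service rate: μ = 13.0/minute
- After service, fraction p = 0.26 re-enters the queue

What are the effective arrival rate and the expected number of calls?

Effective arrival rate: λ_eff = λ/(1-p) = 8.0/(1-0.26) = 8.0/0.74 = 10.81081
ρ = λ_eff/μ = 10.81081/13.0 = 0.831601
L = ρ/(1-ρ) = 0.831601/(1-0.831601) = 4.9383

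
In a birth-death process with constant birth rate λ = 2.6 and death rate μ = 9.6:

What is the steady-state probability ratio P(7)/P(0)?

For constant rates: P(n)/P(0) = (λ/μ)^n
P(7)/P(0) = (2.6/9.6)^7 = 0.27083^7 = 0.0001069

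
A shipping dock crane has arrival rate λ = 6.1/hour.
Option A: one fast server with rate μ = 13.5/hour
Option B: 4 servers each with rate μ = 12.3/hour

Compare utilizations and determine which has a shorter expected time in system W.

Option A: single server μ = 13.5 (M/M/1)
  ρ_A = 6.1/13.5 = 0.4519
  W_A = 1/(μ-λ) = 1/(13.5-6.1) = 1/7.40 = 0.1351

Option B: 4 servers μ = 12.3 (M/M/4)
  ρ_B = λ/(cμ) = 6.1/(4×12.3) = 0.1240
  Offered load a = λ/μ = cρ = 6.1/12.3 = 0.4959
  P₀ = [ Σₙ₌₀^3 aⁿ/n! + a^4/(4!(1-ρ)) ]⁻¹
  Σ = a^0/0! + a^1/1! + a^2/2! + a^3/3! = 1.0000 + 0.4959 + 0.1230 + 0.02033 = 1.6392
  a^4/(4!(1-ρ)) = 0.06049/(24 × 0.8760) = 0.002877
  P₀ = 1/(1.6392 + 0.002877) = 0.6090
  Lq = P₀·a^4·ρ / (4!(1-ρ)²) = 0.6090 × 0.06049 × 0.1240 / (24 × 0.7674) = 0.0002480
  Wq_B = Lq/λ = 0.00024798/6.1 = 0.00004065
  W_B = Wq_B + 1/μ = 0.00004065 + 0.08130 = 0.08134

Since W_B = 0.08134 < W_A = 0.1351, Option B (multiple servers) has the shorter time in system.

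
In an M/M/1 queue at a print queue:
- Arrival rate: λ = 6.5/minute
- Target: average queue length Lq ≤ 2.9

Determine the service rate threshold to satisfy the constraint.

For M/M/1: Lq = λ²/(μ(μ-λ))
Need Lq ≤ 2.9, i.e. μ(μ-λ) ≥ λ²/2.9
μ² - 6.5μ - 42.25/2.9 ≥ 0  →  μ² - 6.5μ - 14.56897 ≥ 0
Quadratic formula (positive root): μ = [λ + √(λ² + 4×14.56897)]/2
Discriminant: 42.25 + 4×14.56897 = 100.5259, √100.5259 = 10.0263
μ ≥ (6.5 + 10.0263)/2 = 8.2631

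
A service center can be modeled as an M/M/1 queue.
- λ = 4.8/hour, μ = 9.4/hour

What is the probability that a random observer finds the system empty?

ρ = λ/μ = 4.8/9.4 = 0.5106
P(0) = 1 - ρ = 1 - 0.5106 = 0.4894
The server is idle 48.94% of the time.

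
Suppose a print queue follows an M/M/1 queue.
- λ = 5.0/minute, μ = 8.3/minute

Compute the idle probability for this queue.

ρ = λ/μ = 5.0/8.3 = 0.6024
P(0) = 1 - ρ = 1 - 0.6024 = 0.3976
The server is idle 39.76% of the time.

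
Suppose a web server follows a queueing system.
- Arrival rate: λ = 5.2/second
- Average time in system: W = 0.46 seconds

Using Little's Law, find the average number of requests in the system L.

Little's Law: L = λW
L = 5.2 × 0.46 = 2.3920 requests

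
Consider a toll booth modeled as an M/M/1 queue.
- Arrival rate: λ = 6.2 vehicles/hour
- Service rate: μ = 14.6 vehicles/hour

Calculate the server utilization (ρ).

Server utilization: ρ = λ/μ
ρ = 6.2/14.6 = 0.4247
The server is busy 42.47% of the time.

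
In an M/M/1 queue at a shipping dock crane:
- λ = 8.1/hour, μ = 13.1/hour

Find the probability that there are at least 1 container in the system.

ρ = λ/μ = 8.1/13.1 = 0.6183
P(N ≥ n) = ρⁿ
P(N ≥ 1) = 0.6183^1
P(N ≥ 1) = 0.6183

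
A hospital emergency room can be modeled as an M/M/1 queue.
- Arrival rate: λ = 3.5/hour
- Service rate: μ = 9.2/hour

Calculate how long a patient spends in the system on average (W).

First, compute utilization: ρ = λ/μ = 3.5/9.2 = 0.3804
For M/M/1: W = 1/(μ-λ)
W = 1/(9.2-3.5) = 1/5.70
W = 0.1754 hours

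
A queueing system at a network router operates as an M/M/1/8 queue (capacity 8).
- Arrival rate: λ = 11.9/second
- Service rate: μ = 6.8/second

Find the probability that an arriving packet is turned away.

ρ = λ/μ = 11.9/6.8 = 1.7500
P₀ = (1-ρ)/(1-ρ^(K+1)) = (1-1.7500)/(1-1.7500^9) = -0.7500/-152.9368 = 0.004904
P_K = P₀×ρ^K = 0.004904 × 1.7500^8 = 0.004904 × 87.9639 = 0.4314
Blocking probability = 43.14%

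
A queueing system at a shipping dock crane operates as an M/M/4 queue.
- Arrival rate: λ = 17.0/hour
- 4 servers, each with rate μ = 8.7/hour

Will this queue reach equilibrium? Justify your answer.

Stability requires ρ = λ/(cμ) < 1
ρ = 17.0/(4 × 8.7) = 17.0/34.80 = 0.4885
Since 0.4885 < 1, the system is STABLE.
The servers are busy 48.85% of the time.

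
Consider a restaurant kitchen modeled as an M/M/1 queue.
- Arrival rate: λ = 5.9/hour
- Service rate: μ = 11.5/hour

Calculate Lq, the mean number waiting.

ρ = λ/μ = 5.9/11.5 = 0.5130
For M/M/1: Lq = λ²/(μ(μ-λ))
Lq = 34.81/(11.5 × 5.60)
Lq = 0.5405 orders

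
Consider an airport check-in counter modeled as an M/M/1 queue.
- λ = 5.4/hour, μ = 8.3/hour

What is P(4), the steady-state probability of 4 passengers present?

ρ = λ/μ = 5.4/8.3 = 0.6506
P(n) = (1-ρ)ρⁿ
P(4) = (1-0.6506) × 0.6506^4
P(4) = 0.34940 × 0.17917
P(4) = 0.06260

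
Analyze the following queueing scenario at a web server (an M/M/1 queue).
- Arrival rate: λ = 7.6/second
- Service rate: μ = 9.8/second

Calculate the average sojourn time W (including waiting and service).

First, compute utilization: ρ = λ/μ = 7.6/9.8 = 0.7755
For M/M/1: W = 1/(μ-λ)
W = 1/(9.8-7.6) = 1/2.20
W = 0.4545 seconds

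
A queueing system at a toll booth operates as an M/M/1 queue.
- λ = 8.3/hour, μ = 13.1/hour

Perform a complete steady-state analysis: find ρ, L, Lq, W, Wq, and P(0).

Step 1: ρ = λ/μ = 8.3/13.1 = 0.6336
Step 2: L = λ/(μ-λ) = 8.3/4.80 = 1.7292
Step 3: Lq = λ²/(μ(μ-λ)) = 68.89/(13.1×4.80) = 1.0956
Step 4: W = 1/(μ-λ) = 1/4.80 = 0.208333
Step 5: Wq = λ/(μ(μ-λ)) = 8.3/(13.1×4.80) = 0.1320
Step 6: P(0) = 1-ρ = 0.3664
Verify: L = λW = 8.3×0.208333 = 1.7292 ✔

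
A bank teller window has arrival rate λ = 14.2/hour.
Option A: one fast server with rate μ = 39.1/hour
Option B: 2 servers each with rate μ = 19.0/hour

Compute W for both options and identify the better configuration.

Option A: single server μ = 39.1 (M/M/1)
  ρ_A = 14.2/39.1 = 0.3632
  W_A = 1/(μ-λ) = 1/(39.1-14.2) = 1/24.90 = 0.04016

Option B: 2 servers μ = 19.0 (M/M/2)
  ρ_B = λ/(cμ) = 14.2/(2×19.0) = 0.3737
  Offered load a = λ/μ = cρ = 14.2/19.0 = 0.7474
  P₀ = [ Σₙ₌₀^1 aⁿ/n! + a^2/(2!(1-ρ)) ]⁻¹
  Σ = a^0/0! + a^1/1! = 1.0000 + 0.7474 = 1.7474
  a^2/(2!(1-ρ)) = 0.55856/(2 × 0.62632) = 0.4459
  P₀ = 1/(1.7474 + 0.4459) = 0.4559
  Lq = P₀·a^2·ρ / (2!(1-ρ)²) = 0.4559 × 0.5586 × 0.3737 / (2 × 0.3923) = 0.1213
  Wq_B = Lq/λ = 0.1213/14.2 = 0.008542
  W_B = Wq_B + 1/μ = 0.008542 + 0.05263 = 0.06117

Since W_A = 0.04016 < W_B = 0.06117, Option A (single fast server) has the shorter time in system.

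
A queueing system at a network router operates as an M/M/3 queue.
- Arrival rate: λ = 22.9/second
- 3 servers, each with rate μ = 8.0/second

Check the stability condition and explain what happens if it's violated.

Stability requires ρ = λ/(cμ) < 1
ρ = 22.9/(3 × 8.0) = 22.9/24.00 = 0.9542
Since 0.9542 < 1, the system is STABLE.
The servers are busy 95.42% of the time.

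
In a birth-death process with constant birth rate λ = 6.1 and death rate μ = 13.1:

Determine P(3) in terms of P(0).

For constant rates: P(n)/P(0) = (λ/μ)^n
P(3)/P(0) = (6.1/13.1)^3 = 0.46565^3 = 0.1010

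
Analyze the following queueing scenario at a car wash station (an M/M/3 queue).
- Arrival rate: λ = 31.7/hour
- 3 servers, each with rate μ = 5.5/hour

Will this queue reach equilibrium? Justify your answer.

Stability requires ρ = λ/(cμ) < 1
ρ = 31.7/(3 × 5.5) = 31.7/16.50 = 1.9212
Since 1.9212 ≥ 1, the system is UNSTABLE.
Need c > λ/μ = 31.7/5.5 = 5.76.
Minimum servers needed: c = 6.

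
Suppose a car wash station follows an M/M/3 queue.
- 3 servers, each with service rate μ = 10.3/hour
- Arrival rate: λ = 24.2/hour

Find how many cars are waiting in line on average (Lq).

Traffic intensity: ρ = λ/(cμ) = 24.2/(3×10.3) = 0.7832
Since ρ = 0.7832 < 1, system is stable.
Offered load a = λ/μ = cρ = 24.2/10.3 = 2.3495
P₀ = [ Σₙ₌₀^2 aⁿ/n! + a^3/(3!(1-ρ)) ]⁻¹
Σ = a^0/0! + a^1/1! + a^2/2! = 1.0000 + 2.3495 + 2.7601 = 6.1096
a^3/(3!(1-ρ)) = 12.9698342/(6 × 0.216828479) = 9.9694
P₀ = 1/(6.1096 + 9.9694) = 0.06219
Lq = P₀·a^3·ρ / (3!(1-ρ)²) = 0.062193 × 12.9698 × 0.78317 / (6 × 0.047015) = 2.2395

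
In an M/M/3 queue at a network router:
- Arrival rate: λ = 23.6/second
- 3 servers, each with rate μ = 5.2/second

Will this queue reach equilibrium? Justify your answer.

Stability requires ρ = λ/(cμ) < 1
ρ = 23.6/(3 × 5.2) = 23.6/15.60 = 1.5128
Since 1.5128 ≥ 1, the system is UNSTABLE.
Need c > λ/μ = 23.6/5.2 = 4.54.
Minimum servers needed: c = 5.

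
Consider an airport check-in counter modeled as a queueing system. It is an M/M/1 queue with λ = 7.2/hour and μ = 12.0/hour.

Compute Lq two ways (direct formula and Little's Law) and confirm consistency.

Method 1 (direct): Lq = λ²/(μ(μ-λ)) = 51.84/(12.0 × 4.80) = 0.9000

Method 2 (Little's Law):
W = 1/(μ-λ) = 1/4.80 = 0.2083
Wq = W - 1/μ = 0.2083 - 0.08333 = 0.1250
Lq = λWq = 7.2 × 0.1250 = 0.9000 ✔ (matches Method 1)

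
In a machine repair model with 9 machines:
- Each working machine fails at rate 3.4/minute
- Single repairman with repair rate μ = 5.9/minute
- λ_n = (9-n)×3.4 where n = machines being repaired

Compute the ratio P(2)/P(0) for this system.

P(2)/P(0) = ∏_{i=0}^{2-1} λ_i/μ_{i+1}
= (9-0)×3.4/5.9 × (9-1)×3.4/5.9
= 23.9104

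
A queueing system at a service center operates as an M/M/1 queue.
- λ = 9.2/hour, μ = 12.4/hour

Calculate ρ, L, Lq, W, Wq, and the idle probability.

Step 1: ρ = λ/μ = 9.2/12.4 = 0.7419
Step 2: L = λ/(μ-λ) = 9.2/3.20 = 2.8750
Step 3: Lq = λ²/(μ(μ-λ)) = 84.64/(12.4×3.20) = 2.1331
Step 4: W = 1/(μ-λ) = 1/3.20 = 0.3125
Step 5: Wq = λ/(μ(μ-λ)) = 9.2/(12.4×3.20) = 0.2319
Step 6: P(0) = 1-ρ = 0.2581
Verify: L = λW = 9.2×0.3125 = 2.8750 ✔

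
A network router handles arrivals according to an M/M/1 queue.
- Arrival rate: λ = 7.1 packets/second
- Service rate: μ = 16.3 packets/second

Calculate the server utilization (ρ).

Server utilization: ρ = λ/μ
ρ = 7.1/16.3 = 0.4356
The server is busy 43.56% of the time.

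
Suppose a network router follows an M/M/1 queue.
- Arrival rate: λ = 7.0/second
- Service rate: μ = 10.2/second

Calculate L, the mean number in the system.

ρ = λ/μ = 7.0/10.2 = 0.6863
For M/M/1: L = λ/(μ-λ)
L = 7.0/(10.2-7.0) = 7.0/3.20
L = 2.1875 packets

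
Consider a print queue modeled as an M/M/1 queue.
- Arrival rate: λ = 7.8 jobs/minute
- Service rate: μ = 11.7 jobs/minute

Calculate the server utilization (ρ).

Server utilization: ρ = λ/μ
ρ = 7.8/11.7 = 0.6667
The server is busy 66.67% of the time.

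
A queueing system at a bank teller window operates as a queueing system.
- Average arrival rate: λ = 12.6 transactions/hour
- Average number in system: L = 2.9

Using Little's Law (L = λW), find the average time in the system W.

Little's Law: L = λW, so W = L/λ
W = 2.9/12.6 = 0.2302 hours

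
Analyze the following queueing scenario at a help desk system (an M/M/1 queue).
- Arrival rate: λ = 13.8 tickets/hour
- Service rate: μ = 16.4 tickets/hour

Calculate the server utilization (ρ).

Server utilization: ρ = λ/μ
ρ = 13.8/16.4 = 0.8415
The server is busy 84.15% of the time.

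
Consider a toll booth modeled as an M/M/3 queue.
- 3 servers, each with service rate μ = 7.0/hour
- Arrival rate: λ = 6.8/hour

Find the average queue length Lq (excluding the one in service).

Traffic intensity: ρ = λ/(cμ) = 6.8/(3×7.0) = 0.3238
Since ρ = 0.3238 < 1, system is stable.
Offered load a = λ/μ = cρ = 6.8/7.0 = 0.9714
P₀ = [ Σₙ₌₀^2 aⁿ/n! + a^3/(3!(1-ρ)) ]⁻¹
Σ = a^0/0! + a^1/1! + a^2/2! = 1.0000 + 0.97143 + 0.47184 = 2.4433
a^3/(3!(1-ρ)) = 0.9167/(6 × 0.6762) = 0.2259
P₀ = 1/(2.4433 + 0.2259) = 0.3746
Lq = P₀·a^3·ρ / (3!(1-ρ)²) = 0.37464 × 0.91671 × 0.32381 / (6 × 0.45723) = 0.04054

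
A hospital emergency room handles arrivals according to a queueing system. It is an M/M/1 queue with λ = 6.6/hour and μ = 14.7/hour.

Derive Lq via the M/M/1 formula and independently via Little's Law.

Method 1 (direct): Lq = λ²/(μ(μ-λ)) = 43.56/(14.7 × 8.10) = 0.3658

Method 2 (Little's Law):
W = 1/(μ-λ) = 1/8.10 = 0.12346
Wq = W - 1/μ = 0.12346 - 0.068027 = 0.05543
Lq = λWq = 6.6 × 0.05543 = 0.3658 ✔ (matches Method 1)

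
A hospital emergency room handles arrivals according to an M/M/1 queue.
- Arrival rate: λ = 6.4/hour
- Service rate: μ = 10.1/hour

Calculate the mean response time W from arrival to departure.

First, compute utilization: ρ = λ/μ = 6.4/10.1 = 0.6337
For M/M/1: W = 1/(μ-λ)
W = 1/(10.1-6.4) = 1/3.70
W = 0.2703 hours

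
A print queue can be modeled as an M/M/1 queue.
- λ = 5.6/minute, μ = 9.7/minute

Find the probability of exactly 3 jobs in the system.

ρ = λ/μ = 5.6/9.7 = 0.5773
P(n) = (1-ρ)ρⁿ
P(3) = (1-0.5773) × 0.5773^3
P(3) = 0.4227 × 0.1924
P(3) = 0.08133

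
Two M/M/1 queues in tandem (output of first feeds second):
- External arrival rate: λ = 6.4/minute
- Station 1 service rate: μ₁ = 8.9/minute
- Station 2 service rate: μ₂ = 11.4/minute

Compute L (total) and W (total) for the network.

By Jackson's theorem, each station behaves as independent M/M/1.
Station 1: ρ₁ = 6.4/8.9 = 0.7191, L₁ = ρ₁/(1-ρ₁) = λ/(μ₁-λ) = 6.4/2.50 = 2.5600
Station 2: ρ₂ = 6.4/11.4 = 0.5614, L₂ = ρ₂/(1-ρ₂) = λ/(μ₂-λ) = 6.4/5.00 = 1.2800
Total: L = L₁ + L₂ = 2.5600 + 1.2800 = 3.8400
W = L/λ = 3.8400/6.4 = 0.6000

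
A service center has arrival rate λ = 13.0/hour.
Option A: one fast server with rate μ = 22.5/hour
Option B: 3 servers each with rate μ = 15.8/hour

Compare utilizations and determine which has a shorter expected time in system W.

Option A: single server μ = 22.5 (M/M/1)
  ρ_A = 13.0/22.5 = 0.5778
  W_A = 1/(μ-λ) = 1/(22.5-13.0) = 1/9.50 = 0.1053

Option B: 3 servers μ = 15.8 (M/M/3)
  ρ_B = λ/(cμ) = 13.0/(3×15.8) = 0.2743
  Offered load a = λ/μ = cρ = 13.0/15.8 = 0.8228
  P₀ = [ Σₙ₌₀^2 aⁿ/n! + a^3/(3!(1-ρ)) ]⁻¹
  Σ = a^0/0! + a^1/1! + a^2/2! = 1.0000 + 0.8228 + 0.3385 = 2.1613
  a^3/(3!(1-ρ)) = 0.5570/(6 × 0.7257) = 0.1279
  P₀ = 1/(2.1613 + 0.1279) = 0.4368
  Lq = P₀·a^3·ρ / (3!(1-ρ)²) = 0.4368 × 0.5570 × 0.2743 / (6 × 0.5267) = 0.02112
  Wq_B = Lq/λ = 0.021117/13.0 = 0.0016244
  W_B = Wq_B + 1/μ = 0.0016244 + 0.063291 = 0.06492

Since W_B = 0.06492 < W_A = 0.1053, Option B (multiple servers) has the shorter time in system.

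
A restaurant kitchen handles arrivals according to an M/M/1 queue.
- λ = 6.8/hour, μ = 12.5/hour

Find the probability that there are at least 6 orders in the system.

ρ = λ/μ = 6.8/12.5 = 0.5440
P(N ≥ n) = ρⁿ
P(N ≥ 6) = 0.5440^6
P(N ≥ 6) = 0.02592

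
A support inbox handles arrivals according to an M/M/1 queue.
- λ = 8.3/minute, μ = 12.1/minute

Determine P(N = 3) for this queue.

ρ = λ/μ = 8.3/12.1 = 0.6860
P(n) = (1-ρ)ρⁿ
P(3) = (1-0.6860) × 0.6860^3
P(3) = 0.3140 × 0.3228
P(3) = 0.1014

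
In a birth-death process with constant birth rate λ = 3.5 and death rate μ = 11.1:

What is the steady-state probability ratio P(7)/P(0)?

For constant rates: P(n)/P(0) = (λ/μ)^n
P(7)/P(0) = (3.5/11.1)^7 = 0.31532^7 = 0.0003099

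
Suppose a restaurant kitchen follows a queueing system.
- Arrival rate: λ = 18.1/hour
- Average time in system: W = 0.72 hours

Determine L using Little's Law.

Little's Law: L = λW
L = 18.1 × 0.72 = 13.0320 orders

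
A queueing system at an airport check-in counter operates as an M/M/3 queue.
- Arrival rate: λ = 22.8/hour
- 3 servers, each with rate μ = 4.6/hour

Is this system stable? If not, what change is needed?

Stability requires ρ = λ/(cμ) < 1
ρ = 22.8/(3 × 4.6) = 22.8/13.80 = 1.6522
Since 1.6522 ≥ 1, the system is UNSTABLE.
Need c > λ/μ = 22.8/4.6 = 4.96.
Minimum servers needed: c = 5.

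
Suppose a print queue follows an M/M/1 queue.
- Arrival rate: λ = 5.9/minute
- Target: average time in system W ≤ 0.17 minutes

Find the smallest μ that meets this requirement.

For M/M/1: W = 1/(μ-λ)
Need W ≤ 0.17, so 1/(μ-λ) ≤ 0.17
μ - λ ≥ 1/0.17 = 5.8824
μ ≥ 5.9 + 5.8824 = 11.7824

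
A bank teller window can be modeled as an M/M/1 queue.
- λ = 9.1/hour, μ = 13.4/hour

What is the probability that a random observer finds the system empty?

ρ = λ/μ = 9.1/13.4 = 0.6791
P(0) = 1 - ρ = 1 - 0.6791 = 0.3209
The server is idle 32.09% of the time.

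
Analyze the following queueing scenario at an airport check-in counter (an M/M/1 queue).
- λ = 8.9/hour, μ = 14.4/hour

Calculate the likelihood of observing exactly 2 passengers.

ρ = λ/μ = 8.9/14.4 = 0.6181
P(n) = (1-ρ)ρⁿ
P(2) = (1-0.6181) × 0.6181^2
P(2) = 0.3819 × 0.3820
P(2) = 0.1459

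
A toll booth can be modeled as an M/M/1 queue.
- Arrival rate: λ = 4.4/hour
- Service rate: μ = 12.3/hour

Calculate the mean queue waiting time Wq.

First, compute utilization: ρ = λ/μ = 4.4/12.3 = 0.3577
For M/M/1: Wq = λ/(μ(μ-λ))
Wq = 4.4/(12.3 × (12.3-4.4))
Wq = 4.4/(12.3 × 7.90)
Wq = 0.04528 hours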